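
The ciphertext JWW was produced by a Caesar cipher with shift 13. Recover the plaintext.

J(9): 9−13=-4≡22 → W
W(22): 22−13=9 → J
W(22): 22−13=9 → J

WJJ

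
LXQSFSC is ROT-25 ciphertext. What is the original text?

MYRTGTD

L(11): 11−25=-14≡12 → M
X(23): 23−25=-2≡24 → Y
Q(16): 16−25=-9≡17 → R
S(18): 18−25=-7≡19 → T
F(5): 5−25=-20≡6 → G
S(18): 18−25=-7≡19 → T
C(2): 2−25=-23≡3 → D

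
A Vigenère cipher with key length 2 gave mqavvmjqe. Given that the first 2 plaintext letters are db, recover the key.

Subtract each crib letter from the matching ciphertext letter (mod 26):
m(12)−d(3)=9 → j
q(16)−b(1)=15 → p

jp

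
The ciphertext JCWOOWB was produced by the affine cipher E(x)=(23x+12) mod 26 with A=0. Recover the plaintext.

BMOIIOV

The inverse of 23 mod 26 is 17, since 23·17=391≡1. Apply D(y)=17·(y−12) mod 26:
J(9): 17·(9−12)=-51≡1 → B
C(2): 17·(2−12)=-170≡12 → M
W(22): 17·(22−12)=170≡14 → O
O(14): 17·(14−12)=34≡8 → I
O(14): 17·(14−12)=34≡8 → I
W(22): 17·(22−12)=170≡14 → O
B(1): 17·(1−12)=-187≡21 → V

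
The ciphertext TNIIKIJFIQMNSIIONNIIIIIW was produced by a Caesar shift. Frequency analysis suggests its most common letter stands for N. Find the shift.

The most frequent ciphertext letter is I (appears 11 times).
I is position 8; N is position 13.
Shift = -5≡21.

21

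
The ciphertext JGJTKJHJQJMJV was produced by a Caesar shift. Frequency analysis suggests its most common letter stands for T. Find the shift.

The most frequent ciphertext letter is J (appears 6 times).
J is position 9; T is position 19.
Shift = -10≡16.

16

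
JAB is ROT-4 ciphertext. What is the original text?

J(9): 9−4=5 → F
A(0): 0−4=-4≡22 → W
B(1): 1−4=-3≡23 → X

FWX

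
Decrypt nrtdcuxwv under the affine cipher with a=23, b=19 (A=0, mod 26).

The inverse of 23 mod 26 is 17, since 23·17=391≡1. Apply D(y)=17·(y−19) mod 26:
n(13): 17·(13−19)=-102≡2 → c
r(17): 17·(17−19)=-34≡18 → s
t(19): 17·(19−19)=0 → a
d(3): 17·(3−19)=-272≡14 → o
c(2): 17·(2−19)=-289≡23 → x
u(20): 17·(20−19)=17 → r
x(23): 17·(23−19)=68≡16 → q
w(22): 17·(22−19)=51≡25 → z
v(21): 17·(21−19)=34≡8 → i

csaoxrqzi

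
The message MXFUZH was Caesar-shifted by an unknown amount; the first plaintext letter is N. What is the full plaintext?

From the crib: M(12)−N(13)=-1≡25, so the shift is 25.
Subtract 25 from each ciphertext letter:
M(12): 12−25=-13≡13 → N
X(23): 23−25=-2≡24 → Y
F(5): 5−25=-20≡6 → G
U(20): 20−25=-5≡21 → V
Z(25): 25−25=0 → A
H(7): 7−25=-18≡8 → I

NYGVAI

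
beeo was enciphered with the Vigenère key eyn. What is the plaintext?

Repeat the key across the ciphertext: eyne
b(1)−e(4): -3≡23 → x
e(4)−y(24): -20≡6 → g
e(4)−n(13): -9≡17 → r
o(14)−e(4): 10 → k

xgrk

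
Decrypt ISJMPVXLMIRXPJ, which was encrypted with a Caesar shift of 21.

NXORUACQRNWCUO

I(8): 8−21=-13≡13 → N
S(18): 18−21=-3≡23 → X
J(9): 9−21=-12≡14 → O
M(12): 12−21=-9≡17 → R
P(15): 15−21=-6≡20 → U
V(21): 21−21=0 → A
X(23): 23−21=2 → C
L(11): 11−21=-10≡16 → Q
M(12): 12−21=-9≡17 → R
I(8): 8−21=-13≡13 → N
R(17): 17−21=-4≡22 → W
X(23): 23−21=2 → C
P(15): 15−21=-6≡20 → U
J(9): 9−21=-12≡14 → O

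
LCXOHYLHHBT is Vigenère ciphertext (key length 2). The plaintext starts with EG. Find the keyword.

Subtract each crib letter from the matching ciphertext letter (mod 26):
L(11)−E(4)=7 → H
C(2)−G(6)=-4≡22 → W

HW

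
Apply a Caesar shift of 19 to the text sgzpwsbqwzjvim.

s(18): 18+19=37≡11 → l
g(6): 6+19=25 → z
z(25): 25+19=44≡18 → s
p(15): 15+19=34≡8 → i
w(22): 22+19=41≡15 → p
s(18): 18+19=37≡11 → l
b(1): 1+19=20 → u
q(16): 16+19=35≡9 → j
w(22): 22+19=41≡15 → p
z(25): 25+19=44≡18 → s
j(9): 9+19=28≡2 → c
v(21): 21+19=40≡14 → o
i(8): 8+19=27≡1 → b
m(12): 12+19=31≡5 → f

lzsiplujpscobf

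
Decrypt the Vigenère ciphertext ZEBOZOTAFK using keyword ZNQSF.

Repeat the key across the ciphertext: ZNQSFZNQSF
Z(25)−Z(25): 0 → A
E(4)−N(13): -9≡17 → R
B(1)−Q(16): -15≡11 → L
O(14)−S(18): -4≡22 → W
Z(25)−F(5): 20 → U
O(14)−Z(25): -11≡15 → P
T(19)−N(13): 6 → G
A(0)−Q(16): -16≡10 → K
F(5)−S(18): -13≡13 → N
K(10)−F(5): 5 → F

ARLWUPGKNF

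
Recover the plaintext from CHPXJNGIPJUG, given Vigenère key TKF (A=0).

Repeat the key across the ciphertext: TKFTKFTKFTKF
C(2)−T(19): -17≡9 → J
H(7)−K(10): -3≡23 → X
P(15)−F(5): 10 → K
X(23)−T(19): 4 → E
J(9)−K(10): -1≡25 → Z
N(13)−F(5): 8 → I
G(6)−T(19): -13≡13 → N
I(8)−K(10): -2≡24 → Y
P(15)−F(5): 10 → K
J(9)−T(19): -10≡16 → Q
U(20)−K(10): 10 → K
G(6)−F(5): 1 → B

JXKEZINYKQKB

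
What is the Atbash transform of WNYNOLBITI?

W(22) → D(3)
N(13) → M(12)
Y(24) → B(1)
N(13) → M(12)
O(14) → L(11)
L(11) → O(14)
B(1) → Y(24)
I(8) → R(17)
T(19) → G(6)
I(8) → R(17)

DMBMLOYRGR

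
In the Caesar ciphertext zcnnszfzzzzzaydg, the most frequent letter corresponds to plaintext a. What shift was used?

25

The most frequent ciphertext letter is z (appears 7 times).
z is position 25; a is position 0.
Shift = 25.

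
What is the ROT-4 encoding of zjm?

dnq

z(25): 25+4=29≡3 → d
j(9): 9+4=13 → n
m(12): 12+4=16 → q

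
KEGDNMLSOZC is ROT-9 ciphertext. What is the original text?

BVXUEDCJFQT

K(10): 10−9=1 → B
E(4): 4−9=-5≡21 → V
G(6): 6−9=-3≡23 → X
D(3): 3−9=-6≡20 → U
N(13): 13−9=4 → E
M(12): 12−9=3 → D
L(11): 11−9=2 → C
S(18): 18−9=9 → J
O(14): 14−9=5 → F
Z(25): 25−9=16 → Q
C(2): 2−9=-7≡19 → T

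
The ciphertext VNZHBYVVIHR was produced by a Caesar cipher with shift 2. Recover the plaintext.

V(21): 21−2=19 → T
N(13): 13−2=11 → L
Z(25): 25−2=23 → X
H(7): 7−2=5 → F
B(1): 1−2=-1≡25 → Z
Y(24): 24−2=22 → W
V(21): 21−2=19 → T
V(21): 21−2=19 → T
I(8): 8−2=6 → G
H(7): 7−2=5 → F
R(17): 17−2=15 → P

TLXFZWTTGFP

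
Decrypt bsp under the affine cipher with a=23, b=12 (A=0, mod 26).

The inverse of 23 mod 26 is 17, since 23·17=391≡1. Apply D(y)=17·(y−12) mod 26:
b(1): 17·(1−12)=-187≡21 → v
s(18): 17·(18−12)=102≡24 → y
p(15): 17·(15−12)=51≡25 → z

vyz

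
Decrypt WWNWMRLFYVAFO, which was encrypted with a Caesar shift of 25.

W(22): 22−25=-3≡23 → X
W(22): 22−25=-3≡23 → X
N(13): 13−25=-12≡14 → O
W(22): 22−25=-3≡23 → X
M(12): 12−25=-13≡13 → N
R(17): 17−25=-8≡18 → S
L(11): 11−25=-14≡12 → M
F(5): 5−25=-20≡6 → G
Y(24): 24−25=-1≡25 → Z
V(21): 21−25=-4≡22 → W
A(0): 0−25=-25≡1 → B
F(5): 5−25=-20≡6 → G
O(14): 14−25=-11≡15 → P

XXOXNSMGZWBGP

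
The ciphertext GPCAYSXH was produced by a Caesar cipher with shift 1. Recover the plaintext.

G(6): 6−1=5 → F
P(15): 15−1=14 → O
C(2): 2−1=1 → B
A(0): 0−1=-1≡25 → Z
Y(24): 24−1=23 → X
S(18): 18−1=17 → R
X(23): 23−1=22 → W
H(7): 7−1=6 → G

FOBZXRWG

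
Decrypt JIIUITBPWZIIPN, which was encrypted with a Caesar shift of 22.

NMMYMXFTADMMTR

J(9): 9−22=-13≡13 → N
I(8): 8−22=-14≡12 → M
I(8): 8−22=-14≡12 → M
U(20): 20−22=-2≡24 → Y
I(8): 8−22=-14≡12 → M
T(19): 19−22=-3≡23 → X
B(1): 1−22=-21≡5 → F
P(15): 15−22=-7≡19 → T
W(22): 22−22=0 → A
Z(25): 25−22=3 → D
I(8): 8−22=-14≡12 → M
I(8): 8−22=-14≡12 → M
P(15): 15−22=-7≡19 → T
N(13): 13−22=-9≡17 → R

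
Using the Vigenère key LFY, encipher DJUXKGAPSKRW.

Repeat the key across the message: LFYLFYLFYLFY
D(3)+L(11): 14 → O
J(9)+F(5): 14 → O
U(20)+Y(24): 44≡18 → S
X(23)+L(11): 34≡8 → I
K(10)+F(5): 15 → P
G(6)+Y(24): 30≡4 → E
A(0)+L(11): 11 → L
P(15)+F(5): 20 → U
S(18)+Y(24): 42≡16 → Q
K(10)+L(11): 21 → V
R(17)+F(5): 22 → W
W(22)+Y(24): 46≡20 → U

OOSIPELUQVWU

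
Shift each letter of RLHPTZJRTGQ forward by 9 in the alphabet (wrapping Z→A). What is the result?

R(17): 17+9=26≡0 → A
L(11): 11+9=20 → U
H(7): 7+9=16 → Q
P(15): 15+9=24 → Y
T(19): 19+9=28≡2 → C
Z(25): 25+9=34≡8 → I
J(9): 9+9=18 → S
R(17): 17+9=26≡0 → A
T(19): 19+9=28≡2 → C
G(6): 6+9=15 → P
Q(16): 16+9=25 → Z

AUQYCISACPZ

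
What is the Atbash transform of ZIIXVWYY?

ARRCEDBB

Z(25) → A(0)
I(8) → R(17)
I(8) → R(17)
X(23) → C(2)
V(21) → E(4)
W(22) → D(3)
Y(24) → B(1)
Y(24) → B(1)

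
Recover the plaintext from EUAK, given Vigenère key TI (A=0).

Repeat the key across the ciphertext: TITI
E(4)−T(19): -15≡11 → L
U(20)−I(8): 12 → M
A(0)−T(19): -19≡7 → H
K(10)−I(8): 2 → C

LMHC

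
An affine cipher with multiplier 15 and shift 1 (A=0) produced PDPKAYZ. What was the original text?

UOULTFM

The inverse of 15 mod 26 is 7, since 15·7=105≡1. Apply D(y)=7·(y−1) mod 26:
P(15): 7·(15−1)=98≡20 → U
D(3): 7·(3−1)=14 → O
P(15): 7·(15−1)=98≡20 → U
K(10): 7·(10−1)=63≡11 → L
A(0): 7·(0−1)=-7≡19 → T
Y(24): 7·(24−1)=161≡5 → F
Z(25): 7·(25−1)=168≡12 → M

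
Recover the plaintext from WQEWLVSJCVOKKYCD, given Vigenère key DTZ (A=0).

Repeat the key across the ciphertext: DTZDTZDTZDTZDTZD
W(22)−D(3): 19 → T
Q(16)−T(19): -3≡23 → X
E(4)−Z(25): -21≡5 → F
W(22)−D(3): 19 → T
L(11)−T(19): -8≡18 → S
V(21)−Z(25): -4≡22 → W
S(18)−D(3): 15 → P
J(9)−T(19): -10≡16 → Q
C(2)−Z(25): -23≡3 → D
V(21)−D(3): 18 → S
O(14)−T(19): -5≡21 → V
K(10)−Z(25): -15≡11 → L
K(10)−D(3): 7 → H
Y(24)−T(19): 5 → F
C(2)−Z(25): -23≡3 → D
D(3)−D(3): 0 → A

TXFTSWPQDSVLHFDA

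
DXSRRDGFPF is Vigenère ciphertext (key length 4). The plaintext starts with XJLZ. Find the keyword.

Subtract each crib letter from the matching ciphertext letter (mod 26):
D(3)−X(23)=-20≡6 → G
X(23)−J(9)=14 → O
S(18)−L(11)=7 → H
R(17)−Z(25)=-8≡18 → S

GOHS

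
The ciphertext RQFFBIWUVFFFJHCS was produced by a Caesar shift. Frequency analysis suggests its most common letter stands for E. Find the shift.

The most frequent ciphertext letter is F (appears 5 times).
F is position 5; E is position 4.
Shift = 1.

1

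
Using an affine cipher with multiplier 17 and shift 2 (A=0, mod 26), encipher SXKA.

WDQC

S(18): 17·18+2=308≡22 → W
X(23): 17·23+2=393≡3 → D
K(10): 17·10+2=172≡16 → Q
A(0): 17·0+2=2 → C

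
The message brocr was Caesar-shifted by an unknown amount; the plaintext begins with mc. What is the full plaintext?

mcznc

From the crib: b(1)−m(12)=-11≡15, so the shift is 15.
Subtract 15 from each ciphertext letter:
b(1): 1−15=-14≡12 → m
r(17): 17−15=2 → c
o(14): 14−15=-1≡25 → z
c(2): 2−15=-13≡13 → n
r(17): 17−15=2 → c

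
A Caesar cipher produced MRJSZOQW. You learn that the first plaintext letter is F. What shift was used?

7

From the crib: M(12)−F(5)=7, so the shift is 7.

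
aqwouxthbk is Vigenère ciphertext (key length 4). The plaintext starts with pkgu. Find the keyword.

Subtract each crib letter from the matching ciphertext letter (mod 26):
a(0)−p(15)=-15≡11 → l
q(16)−k(10)=6 → g
w(22)−g(6)=16 → q
o(14)−u(20)=-6≡20 → u

lgqu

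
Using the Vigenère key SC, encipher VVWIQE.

NXOKIG

Repeat the key across the message: SCSCSC
V(21)+S(18): 39≡13 → N
V(21)+C(2): 23 → X
W(22)+S(18): 40≡14 → O
I(8)+C(2): 10 → K
Q(16)+S(18): 34≡8 → I
E(4)+C(2): 6 → G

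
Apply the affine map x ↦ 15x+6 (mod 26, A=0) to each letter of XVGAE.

NJSGO

X(23): 15·23+6=351≡13 → N
V(21): 15·21+6=321≡9 → J
G(6): 15·6+6=96≡18 → S
A(0): 15·0+6=6 → G
E(4): 15·4+6=66≡14 → O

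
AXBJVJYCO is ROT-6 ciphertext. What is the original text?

A(0): 0−6=-6≡20 → U
X(23): 23−6=17 → R
B(1): 1−6=-5≡21 → V
J(9): 9−6=3 → D
V(21): 21−6=15 → P
J(9): 9−6=3 → D
Y(24): 24−6=18 → S
C(2): 2−6=-4≡22 → W
O(14): 14−6=8 → I

URVDPDSWI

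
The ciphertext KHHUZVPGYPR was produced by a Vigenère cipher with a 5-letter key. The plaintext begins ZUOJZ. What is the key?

LNTLA

Subtract each crib letter from the matching ciphertext letter (mod 26):
K(10)−Z(25)=-15≡11 → L
H(7)−U(20)=-13≡13 → N
H(7)−O(14)=-7≡19 → T
U(20)−J(9)=11 → L
Z(25)−Z(25)=0 → A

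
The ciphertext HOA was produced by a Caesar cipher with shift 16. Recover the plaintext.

H(7): 7−16=-9≡17 → R
O(14): 14−16=-2≡24 → Y
A(0): 0−16=-16≡10 → K

RYK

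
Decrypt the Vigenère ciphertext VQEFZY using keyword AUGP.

Repeat the key across the ciphertext: AUGPAU
V(21)−A(0): 21 → V
Q(16)−U(20): -4≡22 → W
E(4)−G(6): -2≡24 → Y
F(5)−P(15): -10≡16 → Q
Z(25)−A(0): 25 → Z
Y(24)−U(20): 4 → E

VWYQZE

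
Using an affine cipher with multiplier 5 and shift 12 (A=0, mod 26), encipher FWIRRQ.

F(5): 5·5+12=37≡11 → L
W(22): 5·22+12=122≡18 → S
I(8): 5·8+12=52≡0 → A
R(17): 5·17+12=97≡19 → T
R(17): 5·17+12=97≡19 → T
Q(16): 5·16+12=92≡14 → O

LSATTO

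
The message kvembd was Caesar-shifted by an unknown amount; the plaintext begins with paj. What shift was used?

From the crib: k(10)−p(15)=-5≡21, so the shift is 21.

21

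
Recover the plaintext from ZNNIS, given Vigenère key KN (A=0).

Repeat the key across the ciphertext: KNKNK
Z(25)−K(10): 15 → P
N(13)−N(13): 0 → A
N(13)−K(10): 3 → D
I(8)−N(13): -5≡21 → V
S(18)−K(10): 8 → I

PADVI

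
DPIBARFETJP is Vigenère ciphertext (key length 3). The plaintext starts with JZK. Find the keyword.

UQY

Subtract each crib letter from the matching ciphertext letter (mod 26):
D(3)−J(9)=-6≡20 → U
P(15)−Z(25)=-10≡16 → Q
I(8)−K(10)=-2≡24 → Y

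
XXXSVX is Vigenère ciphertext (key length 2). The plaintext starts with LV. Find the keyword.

MC

Subtract each crib letter from the matching ciphertext letter (mod 26):
X(23)−L(11)=12 → M
X(23)−V(21)=2 → C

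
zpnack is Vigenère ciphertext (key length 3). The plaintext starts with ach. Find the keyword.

zng

Subtract each crib letter from the matching ciphertext letter (mod 26):
z(25)−a(0)=25 → z
p(15)−c(2)=13 → n
n(13)−h(7)=6 → g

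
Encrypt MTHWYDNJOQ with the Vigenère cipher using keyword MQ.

YJTMKTZZAG

Repeat the key across the message: MQMQMQMQMQ
M(12)+M(12): 24 → Y
T(19)+Q(16): 35≡9 → J
H(7)+M(12): 19 → T
W(22)+Q(16): 38≡12 → M
Y(24)+M(12): 36≡10 → K
D(3)+Q(16): 19 → T
N(13)+M(12): 25 → Z
J(9)+Q(16): 25 → Z
O(14)+M(12): 26≡0 → A
Q(16)+Q(16): 32≡6 → G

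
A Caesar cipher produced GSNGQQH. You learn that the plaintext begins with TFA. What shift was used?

13

From the crib: G(6)−T(19)=-13≡13, so the shift is 13.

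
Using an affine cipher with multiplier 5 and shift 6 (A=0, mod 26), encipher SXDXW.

SRVRM

S(18): 5·18+6=96≡18 → S
X(23): 5·23+6=121≡17 → R
D(3): 5·3+6=21 → V
X(23): 5·23+6=121≡17 → R
W(22): 5·22+6=116≡12 → M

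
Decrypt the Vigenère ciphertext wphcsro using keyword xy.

zrkevtr

Repeat the key across the ciphertext: xyxyxyx
w(22)−x(23): -1≡25 → z
p(15)−y(24): -9≡17 → r
h(7)−x(23): -16≡10 → k
c(2)−y(24): -22≡4 → e
s(18)−x(23): -5≡21 → v
r(17)−y(24): -7≡19 → t
o(14)−x(23): -9≡17 → r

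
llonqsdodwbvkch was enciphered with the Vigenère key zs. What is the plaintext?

Repeat the key across the ciphertext: zszszszszszszsz
l(11)−z(25): -14≡12 → m
l(11)−s(18): -7≡19 → t
o(14)−z(25): -11≡15 → p
n(13)−s(18): -5≡21 → v
q(16)−z(25): -9≡17 → r
s(18)−s(18): 0 → a
d(3)−z(25): -22≡4 → e
o(14)−s(18): -4≡22 → w
d(3)−z(25): -22≡4 → e
w(22)−s(18): 4 → e
b(1)−z(25): -24≡2 → c
v(21)−s(18): 3 → d
k(10)−z(25): -15≡11 → l
c(2)−s(18): -16≡10 → k
h(7)−z(25): -18≡8 → i

mtpvraeweecdlki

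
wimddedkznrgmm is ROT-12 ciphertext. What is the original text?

w(22): 22−12=10 → k
i(8): 8−12=-4≡22 → w
m(12): 12−12=0 → a
d(3): 3−12=-9≡17 → r
d(3): 3−12=-9≡17 → r
e(4): 4−12=-8≡18 → s
d(3): 3−12=-9≡17 → r
k(10): 10−12=-2≡24 → y
z(25): 25−12=13 → n
n(13): 13−12=1 → b
r(17): 17−12=5 → f
g(6): 6−12=-6≡20 → u
m(12): 12−12=0 → a
m(12): 12−12=0 → a

kwarrsrynbfuaa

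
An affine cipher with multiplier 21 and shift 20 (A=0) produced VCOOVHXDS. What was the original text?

FOWWFNPTQ

The inverse of 21 mod 26 is 5, since 21·5=105≡1. Apply D(y)=5·(y−20) mod 26:
V(21): 5·(21−20)=5 → F
C(2): 5·(2−20)=-90≡14 → O
O(14): 5·(14−20)=-30≡22 → W
O(14): 5·(14−20)=-30≡22 → W
V(21): 5·(21−20)=5 → F
H(7): 5·(7−20)=-65≡13 → N
X(23): 5·(23−20)=15 → P
D(3): 5·(3−20)=-85≡19 → T
S(18): 5·(18−20)=-10≡16 → Q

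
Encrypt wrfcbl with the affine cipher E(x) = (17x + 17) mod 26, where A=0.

w(22): 17·22+17=391≡1 → b
r(17): 17·17+17=306≡20 → u
f(5): 17·5+17=102≡24 → y
c(2): 17·2+17=51≡25 → z
b(1): 17·1+17=34≡8 → i
l(11): 17·11+17=204≡22 → w

buyziw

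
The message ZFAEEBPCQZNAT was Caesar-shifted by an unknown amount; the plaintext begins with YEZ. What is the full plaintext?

YEZDDAOBPYMZS

From the crib: Z(25)−Y(24)=1, so the shift is 1.
Subtract 1 from each ciphertext letter:
Z(25): 25−1=24 → Y
F(5): 5−1=4 → E
A(0): 0−1=-1≡25 → Z
E(4): 4−1=3 → D
E(4): 4−1=3 → D
B(1): 1−1=0 → A
P(15): 15−1=14 → O
C(2): 2−1=1 → B
Q(16): 16−1=15 → P
Z(25): 25−1=24 → Y
N(13): 13−1=12 → M
A(0): 0−1=-1≡25 → Z
T(19): 19−1=18 → S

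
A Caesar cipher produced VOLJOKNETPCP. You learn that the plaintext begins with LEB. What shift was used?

10

From the crib: V(21)−L(11)=10, so the shift is 10.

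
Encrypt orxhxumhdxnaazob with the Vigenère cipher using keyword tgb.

Repeat the key across the message: tgbtgbtgbtgbtgbt
o(14)+t(19): 33≡7 → h
r(17)+g(6): 23 → x
x(23)+b(1): 24 → y
h(7)+t(19): 26≡0 → a
x(23)+g(6): 29≡3 → d
u(20)+b(1): 21 → v
m(12)+t(19): 31≡5 → f
h(7)+g(6): 13 → n
d(3)+b(1): 4 → e
x(23)+t(19): 42≡16 → q
n(13)+g(6): 19 → t
a(0)+b(1): 1 → b
a(0)+t(19): 19 → t
z(25)+g(6): 31≡5 → f
o(14)+b(1): 15 → p
b(1)+t(19): 20 → u

hxyadvfneqtbtfpu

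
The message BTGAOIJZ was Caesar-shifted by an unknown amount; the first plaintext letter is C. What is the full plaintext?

From the crib: B(1)−C(2)=-1≡25, so the shift is 25.
Subtract 25 from each ciphertext letter:
B(1): 1−25=-24≡2 → C
T(19): 19−25=-6≡20 → U
G(6): 6−25=-19≡7 → H
A(0): 0−25=-25≡1 → B
O(14): 14−25=-11≡15 → P
I(8): 8−25=-17≡9 → J
J(9): 9−25=-16≡10 → K
Z(25): 25−25=0 → A

CUHBPJKA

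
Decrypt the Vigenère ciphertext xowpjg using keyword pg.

Repeat the key across the ciphertext: pgpgpg
x(23)−p(15): 8 → i
o(14)−g(6): 8 → i
w(22)−p(15): 7 → h
p(15)−g(6): 9 → j
j(9)−p(15): -6≡20 → u
g(6)−g(6): 0 → a

iihjua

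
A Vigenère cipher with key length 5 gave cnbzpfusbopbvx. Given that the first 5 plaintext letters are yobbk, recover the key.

ezayf

Subtract each crib letter from the matching ciphertext letter (mod 26):
c(2)−y(24)=-22≡4 → e
n(13)−o(14)=-1≡25 → z
b(1)−b(1)=0 → a
z(25)−b(1)=24 → y
p(15)−k(10)=5 → f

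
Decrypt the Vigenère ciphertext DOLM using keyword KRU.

Repeat the key across the ciphertext: KRUK
D(3)−K(10): -7≡19 → T
O(14)−R(17): -3≡23 → X
L(11)−U(20): -9≡17 → R
M(12)−K(10): 2 → C

TXRC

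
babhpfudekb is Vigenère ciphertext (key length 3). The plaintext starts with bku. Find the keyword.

Subtract each crib letter from the matching ciphertext letter (mod 26):
b(1)−b(1)=0 → a
a(0)−k(10)=-10≡16 → q
b(1)−u(20)=-19≡7 → h

aqh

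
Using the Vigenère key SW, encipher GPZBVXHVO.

Repeat the key across the message: SWSWSWSWS
G(6)+S(18): 24 → Y
P(15)+W(22): 37≡11 → L
Z(25)+S(18): 43≡17 → R
B(1)+W(22): 23 → X
V(21)+S(18): 39≡13 → N
X(23)+W(22): 45≡19 → T
H(7)+S(18): 25 → Z
V(21)+W(22): 43≡17 → R
O(14)+S(18): 32≡6 → G

YLRXNTZRG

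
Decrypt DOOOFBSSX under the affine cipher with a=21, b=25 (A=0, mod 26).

The inverse of 21 mod 26 is 5, since 21·5=105≡1. Apply D(y)=5·(y−25) mod 26:
D(3): 5·(3−25)=-110≡20 → U
O(14): 5·(14−25)=-55≡23 → X
O(14): 5·(14−25)=-55≡23 → X
O(14): 5·(14−25)=-55≡23 → X
F(5): 5·(5−25)=-100≡4 → E
B(1): 5·(1−25)=-120≡10 → K
S(18): 5·(18−25)=-35≡17 → R
S(18): 5·(18−25)=-35≡17 → R
X(23): 5·(23−25)=-10≡16 → Q

UXXXEKRRQ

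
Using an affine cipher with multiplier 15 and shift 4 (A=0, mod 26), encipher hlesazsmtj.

h(7): 15·7+4=109≡5 → f
l(11): 15·11+4=169≡13 → n
e(4): 15·4+4=64≡12 → m
s(18): 15·18+4=274≡14 → o
a(0): 15·0+4=4 → e
z(25): 15·25+4=379≡15 → p
s(18): 15·18+4=274≡14 → o
m(12): 15·12+4=184≡2 → c
t(19): 15·19+4=289≡3 → d
j(9): 15·9+4=139≡9 → j

fnmoepocdj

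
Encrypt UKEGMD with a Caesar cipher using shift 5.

ZPJLRI

U(20): 20+5=25 → Z
K(10): 10+5=15 → P
E(4): 4+5=9 → J
G(6): 6+5=11 → L
M(12): 12+5=17 → R
D(3): 3+5=8 → I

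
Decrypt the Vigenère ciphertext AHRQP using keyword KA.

QHHQF

Repeat the key across the ciphertext: KAKAK
A(0)−K(10): -10≡16 → Q
H(7)−A(0): 7 → H
R(17)−K(10): 7 → H
Q(16)−A(0): 16 → Q
P(15)−K(10): 5 → F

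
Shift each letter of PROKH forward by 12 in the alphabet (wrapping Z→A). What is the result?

P(15): 15+12=27≡1 → B
R(17): 17+12=29≡3 → D
O(14): 14+12=26≡0 → A
K(10): 10+12=22 → W
H(7): 7+12=19 → T

BDAWT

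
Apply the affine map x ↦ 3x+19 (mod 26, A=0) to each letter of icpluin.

i(8): 3·8+19=43≡17 → r
c(2): 3·2+19=25 → z
p(15): 3·15+19=64≡12 → m
l(11): 3·11+19=52≡0 → a
u(20): 3·20+19=79≡1 → b
i(8): 3·8+19=43≡17 → r
n(13): 3·13+19=58≡6 → g

rzmabrg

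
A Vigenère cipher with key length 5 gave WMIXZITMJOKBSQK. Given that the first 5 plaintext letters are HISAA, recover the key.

PEQXZ

Subtract each crib letter from the matching ciphertext letter (mod 26):
W(22)−H(7)=15 → P
M(12)−I(8)=4 → E
I(8)−S(18)=-10≡16 → Q
X(23)−A(0)=23 → X
Z(25)−A(0)=25 → Z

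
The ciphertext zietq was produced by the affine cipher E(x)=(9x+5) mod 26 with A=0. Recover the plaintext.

The inverse of 9 mod 26 is 3, since 9·3=27≡1. Apply D(y)=3·(y−5) mod 26:
z(25): 3·(25−5)=60≡8 → i
i(8): 3·(8−5)=9 → j
e(4): 3·(4−5)=-3≡23 → x
t(19): 3·(19−5)=42≡16 → q
q(16): 3·(16−5)=33≡7 → h

ijxqh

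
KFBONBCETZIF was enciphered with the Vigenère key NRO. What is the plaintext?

XONBWNPNFMRR

Repeat the key across the ciphertext: NRONRONRONRO
K(10)−N(13): -3≡23 → X
F(5)−R(17): -12≡14 → O
B(1)−O(14): -13≡13 → N
O(14)−N(13): 1 → B
N(13)−R(17): -4≡22 → W
B(1)−O(14): -13≡13 → N
C(2)−N(13): -11≡15 → P
E(4)−R(17): -13≡13 → N
T(19)−O(14): 5 → F
Z(25)−N(13): 12 → M
I(8)−R(17): -9≡17 → R
F(5)−O(14): -9≡17 → R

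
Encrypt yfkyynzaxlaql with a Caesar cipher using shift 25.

y(24): 24+25=49≡23 → x
f(5): 5+25=30≡4 → e
k(10): 10+25=35≡9 → j
y(24): 24+25=49≡23 → x
y(24): 24+25=49≡23 → x
n(13): 13+25=38≡12 → m
z(25): 25+25=50≡24 → y
a(0): 0+25=25 → z
x(23): 23+25=48≡22 → w
l(11): 11+25=36≡10 → k
a(0): 0+25=25 → z
q(16): 16+25=41≡15 → p
l(11): 11+25=36≡10 → k

xejxxmyzwkzpk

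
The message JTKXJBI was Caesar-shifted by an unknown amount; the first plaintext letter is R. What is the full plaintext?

From the crib: J(9)−R(17)=-8≡18, so the shift is 18.
Subtract 18 from each ciphertext letter:
J(9): 9−18=-9≡17 → R
T(19): 19−18=1 → B
K(10): 10−18=-8≡18 → S
X(23): 23−18=5 → F
J(9): 9−18=-9≡17 → R
B(1): 1−18=-17≡9 → J
I(8): 8−18=-10≡16 → Q

RBSFRJQ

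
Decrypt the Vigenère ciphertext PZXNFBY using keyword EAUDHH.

Repeat the key across the ciphertext: EAUDHHE
P(15)−E(4): 11 → L
Z(25)−A(0): 25 → Z
X(23)−U(20): 3 → D
N(13)−D(3): 10 → K
F(5)−H(7): -2≡24 → Y
B(1)−H(7): -6≡20 → U
Y(24)−E(4): 20 → U

LZDKYUU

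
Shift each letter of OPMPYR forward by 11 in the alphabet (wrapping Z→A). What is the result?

ZAXAJC

O(14): 14+11=25 → Z
P(15): 15+11=26≡0 → A
M(12): 12+11=23 → X
P(15): 15+11=26≡0 → A
Y(24): 24+11=35≡9 → J
R(17): 17+11=28≡2 → C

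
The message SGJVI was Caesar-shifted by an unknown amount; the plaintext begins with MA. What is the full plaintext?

From the crib: S(18)−M(12)=6, so the shift is 6.
Subtract 6 from each ciphertext letter:
S(18): 18−6=12 → M
G(6): 6−6=0 → A
J(9): 9−6=3 → D
V(21): 21−6=15 → P
I(8): 8−6=2 → C

MADPC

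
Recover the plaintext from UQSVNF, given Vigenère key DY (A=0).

Repeat the key across the ciphertext: DYDYDY
U(20)−D(3): 17 → R
Q(16)−Y(24): -8≡18 → S
S(18)−D(3): 15 → P
V(21)−Y(24): -3≡23 → X
N(13)−D(3): 10 → K
F(5)−Y(24): -19≡7 → H

RSPXKH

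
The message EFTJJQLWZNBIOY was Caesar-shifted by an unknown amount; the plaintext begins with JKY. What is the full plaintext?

JKYOOVQBESGNTD

From the crib: E(4)−J(9)=-5≡21, so the shift is 21.
Subtract 21 from each ciphertext letter:
E(4): 4−21=-17≡9 → J
F(5): 5−21=-16≡10 → K
T(19): 19−21=-2≡24 → Y
J(9): 9−21=-12≡14 → O
J(9): 9−21=-12≡14 → O
Q(16): 16−21=-5≡21 → V
L(11): 11−21=-10≡16 → Q
W(22): 22−21=1 → B
Z(25): 25−21=4 → E
N(13): 13−21=-8≡18 → S
B(1): 1−21=-20≡6 → G
I(8): 8−21=-13≡13 → N
O(14): 14−21=-7≡19 → T
Y(24): 24−21=3 → D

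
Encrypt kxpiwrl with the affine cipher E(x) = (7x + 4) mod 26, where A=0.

wjfictd

k(10): 7·10+4=74≡22 → w
x(23): 7·23+4=165≡9 → j
p(15): 7·15+4=109≡5 → f
i(8): 7·8+4=60≡8 → i
w(22): 7·22+4=158≡2 → c
r(17): 7·17+4=123≡19 → t
l(11): 7·11+4=81≡3 → d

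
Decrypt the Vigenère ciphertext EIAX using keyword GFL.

YDPR

Repeat the key across the ciphertext: GFLG
E(4)−G(6): -2≡24 → Y
I(8)−F(5): 3 → D
A(0)−L(11): -11≡15 → P
X(23)−G(6): 17 → R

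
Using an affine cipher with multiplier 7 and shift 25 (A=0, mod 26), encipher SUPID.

S(18): 7·18+25=151≡21 → V
U(20): 7·20+25=165≡9 → J
P(15): 7·15+25=130≡0 → A
I(8): 7·8+25=81≡3 → D
D(3): 7·3+25=46≡20 → U

VJADU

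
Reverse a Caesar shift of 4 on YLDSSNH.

UHZOOJD

Y(24): 24−4=20 → U
L(11): 11−4=7 → H
D(3): 3−4=-1≡25 → Z
S(18): 18−4=14 → O
S(18): 18−4=14 → O
N(13): 13−4=9 → J
H(7): 7−4=3 → D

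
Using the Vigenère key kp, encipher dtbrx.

Repeat the key across the message: kpkpk
d(3)+k(10): 13 → n
t(19)+p(15): 34≡8 → i
b(1)+k(10): 11 → l
r(17)+p(15): 32≡6 → g
x(23)+k(10): 33≡7 → h

nilgh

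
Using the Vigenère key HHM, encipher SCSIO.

ZJEPV

Repeat the key across the message: HHMHH
S(18)+H(7): 25 → Z
C(2)+H(7): 9 → J
S(18)+M(12): 30≡4 → E
I(8)+H(7): 15 → P
O(14)+H(7): 21 → V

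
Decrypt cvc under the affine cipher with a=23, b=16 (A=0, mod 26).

whw

The inverse of 23 mod 26 is 17, since 23·17=391≡1. Apply D(y)=17·(y−16) mod 26:
c(2): 17·(2−16)=-238≡22 → w
v(21): 17·(21−16)=85≡7 → h
c(2): 17·(2−16)=-238≡22 → w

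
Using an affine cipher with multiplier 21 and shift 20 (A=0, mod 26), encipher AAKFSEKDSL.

UUWVIAWFIR

A(0): 21·0+20=20 → U
A(0): 21·0+20=20 → U
K(10): 21·10+20=230≡22 → W
F(5): 21·5+20=125≡21 → V
S(18): 21·18+20=398≡8 → I
E(4): 21·4+20=104≡0 → A
K(10): 21·10+20=230≡22 → W
D(3): 21·3+20=83≡5 → F
S(18): 21·18+20=398≡8 → I
L(11): 21·11+20=251≡17 → R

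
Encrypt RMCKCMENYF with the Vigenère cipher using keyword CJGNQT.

Repeat the key across the message: CJGNQTCJGN
R(17)+C(2): 19 → T
M(12)+J(9): 21 → V
C(2)+G(6): 8 → I
K(10)+N(13): 23 → X
C(2)+Q(16): 18 → S
M(12)+T(19): 31≡5 → F
E(4)+C(2): 6 → G
N(13)+J(9): 22 → W
Y(24)+G(6): 30≡4 → E
F(5)+N(13): 18 → S

TVIXSFGWES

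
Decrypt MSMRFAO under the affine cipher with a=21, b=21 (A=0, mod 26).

HLHGYZR

The inverse of 21 mod 26 is 5, since 21·5=105≡1. Apply D(y)=5·(y−21) mod 26:
M(12): 5·(12−21)=-45≡7 → H
S(18): 5·(18−21)=-15≡11 → L
M(12): 5·(12−21)=-45≡7 → H
R(17): 5·(17−21)=-20≡6 → G
F(5): 5·(5−21)=-80≡24 → Y
A(0): 5·(0−21)=-105≡25 → Z
O(14): 5·(14−21)=-35≡17 → R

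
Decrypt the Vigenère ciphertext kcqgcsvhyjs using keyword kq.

Repeat the key across the ciphertext: kqkqkqkqkqk
k(10)−k(10): 0 → a
c(2)−q(16): -14≡12 → m
q(16)−k(10): 6 → g
g(6)−q(16): -10≡16 → q
c(2)−k(10): -8≡18 → s
s(18)−q(16): 2 → c
v(21)−k(10): 11 → l
h(7)−q(16): -9≡17 → r
y(24)−k(10): 14 → o
j(9)−q(16): -7≡19 → t
s(18)−k(10): 8 → i

amgqsclroti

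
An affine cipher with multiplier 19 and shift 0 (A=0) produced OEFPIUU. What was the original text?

The inverse of 19 mod 26 is 11, since 19·11=209≡1. Apply D(y)=11·(y−0) mod 26:
O(14): 11·(14−0)=154≡24 → Y
E(4): 11·(4−0)=44≡18 → S
F(5): 11·(5−0)=55≡3 → D
P(15): 11·(15−0)=165≡9 → J
I(8): 11·(8−0)=88≡10 → K
U(20): 11·(20−0)=220≡12 → M
U(20): 11·(20−0)=220≡12 → M

YSDJKMM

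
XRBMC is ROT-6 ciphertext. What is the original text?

RLVGW

X(23): 23−6=17 → R
R(17): 17−6=11 → L
B(1): 1−6=-5≡21 → V
M(12): 12−6=6 → G
C(2): 2−6=-4≡22 → W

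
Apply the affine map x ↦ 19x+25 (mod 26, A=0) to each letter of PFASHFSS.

P(15): 19·15+25=310≡24 → Y
F(5): 19·5+25=120≡16 → Q
A(0): 19·0+25=25 → Z
S(18): 19·18+25=367≡3 → D
H(7): 19·7+25=158≡2 → C
F(5): 19·5+25=120≡16 → Q
S(18): 19·18+25=367≡3 → D
S(18): 19·18+25=367≡3 → D

YQZDCQDD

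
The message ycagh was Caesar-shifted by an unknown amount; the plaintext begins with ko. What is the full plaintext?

From the crib: y(24)−k(10)=14, so the shift is 14.
Subtract 14 from each ciphertext letter:
y(24): 24−14=10 → k
c(2): 2−14=-12≡14 → o
a(0): 0−14=-14≡12 → m
g(6): 6−14=-8≡18 → s
h(7): 7−14=-7≡19 → t

komst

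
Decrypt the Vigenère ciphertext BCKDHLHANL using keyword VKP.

GSVIXWMQYQ

Repeat the key across the ciphertext: VKPVKPVKPV
B(1)−V(21): -20≡6 → G
C(2)−K(10): -8≡18 → S
K(10)−P(15): -5≡21 → V
D(3)−V(21): -18≡8 → I
H(7)−K(10): -3≡23 → X
L(11)−P(15): -4≡22 → W
H(7)−V(21): -14≡12 → M
A(0)−K(10): -10≡16 → Q
N(13)−P(15): -2≡24 → Y
L(11)−V(21): -10≡16 → Q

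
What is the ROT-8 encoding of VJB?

V(21): 21+8=29≡3 → D
J(9): 9+8=17 → R
B(1): 1+8=9 → J

DRJ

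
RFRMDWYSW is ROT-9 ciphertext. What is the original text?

R(17): 17−9=8 → I
F(5): 5−9=-4≡22 → W
R(17): 17−9=8 → I
M(12): 12−9=3 → D
D(3): 3−9=-6≡20 → U
W(22): 22−9=13 → N
Y(24): 24−9=15 → P
S(18): 18−9=9 → J
W(22): 22−9=13 → N

IWIDUNPJN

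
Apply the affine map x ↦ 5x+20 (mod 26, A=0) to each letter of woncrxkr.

amhebfsb

w(22): 5·22+20=130≡0 → a
o(14): 5·14+20=90≡12 → m
n(13): 5·13+20=85≡7 → h
c(2): 5·2+20=30≡4 → e
r(17): 5·17+20=105≡1 → b
x(23): 5·23+20=135≡5 → f
k(10): 5·10+20=70≡18 → s
r(17): 5·17+20=105≡1 → b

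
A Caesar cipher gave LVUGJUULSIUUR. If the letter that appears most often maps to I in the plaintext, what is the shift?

12

The most frequent ciphertext letter is U (appears 5 times).
U is position 20; I is position 8.
Shift = 12.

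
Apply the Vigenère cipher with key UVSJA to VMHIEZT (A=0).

Repeat the key across the message: UVSJAUV
V(21)+U(20): 41≡15 → P
M(12)+V(21): 33≡7 → H
H(7)+S(18): 25 → Z
I(8)+J(9): 17 → R
E(4)+A(0): 4 → E
Z(25)+U(20): 45≡19 → T
T(19)+V(21): 40≡14 → O

PHZRETO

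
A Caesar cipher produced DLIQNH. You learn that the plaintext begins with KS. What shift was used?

From the crib: D(3)−K(10)=-7≡19, so the shift is 19.

19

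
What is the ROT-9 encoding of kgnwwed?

tpwffnm

k(10): 10+9=19 → t
g(6): 6+9=15 → p
n(13): 13+9=22 → w
w(22): 22+9=31≡5 → f
w(22): 22+9=31≡5 → f
e(4): 4+9=13 → n
d(3): 3+9=12 → m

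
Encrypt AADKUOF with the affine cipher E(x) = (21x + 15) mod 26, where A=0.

PPARTXQ

A(0): 21·0+15=15 → P
A(0): 21·0+15=15 → P
D(3): 21·3+15=78≡0 → A
K(10): 21·10+15=225≡17 → R
U(20): 21·20+15=435≡19 → T
O(14): 21·14+15=309≡23 → X
F(5): 21·5+15=120≡16 → Q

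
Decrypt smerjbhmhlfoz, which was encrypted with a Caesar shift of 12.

gasfxpvavztcn

s(18): 18−12=6 → g
m(12): 12−12=0 → a
e(4): 4−12=-8≡18 → s
r(17): 17−12=5 → f
j(9): 9−12=-3≡23 → x
b(1): 1−12=-11≡15 → p
h(7): 7−12=-5≡21 → v
m(12): 12−12=0 → a
h(7): 7−12=-5≡21 → v
l(11): 11−12=-1≡25 → z
f(5): 5−12=-7≡19 → t
o(14): 14−12=2 → c
z(25): 25−12=13 → n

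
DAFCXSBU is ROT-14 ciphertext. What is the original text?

PMROJENG

D(3): 3−14=-11≡15 → P
A(0): 0−14=-14≡12 → M
F(5): 5−14=-9≡17 → R
C(2): 2−14=-12≡14 → O
X(23): 23−14=9 → J
S(18): 18−14=4 → E
B(1): 1−14=-13≡13 → N
U(20): 20−14=6 → G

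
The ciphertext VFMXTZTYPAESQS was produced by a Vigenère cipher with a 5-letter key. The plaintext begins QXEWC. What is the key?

Subtract each crib letter from the matching ciphertext letter (mod 26):
V(21)−Q(16)=5 → F
F(5)−X(23)=-18≡8 → I
M(12)−E(4)=8 → I
X(23)−W(22)=1 → B
T(19)−C(2)=17 → R

FIIBR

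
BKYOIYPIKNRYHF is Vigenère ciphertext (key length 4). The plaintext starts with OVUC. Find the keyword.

Subtract each crib letter from the matching ciphertext letter (mod 26):
B(1)−O(14)=-13≡13 → N
K(10)−V(21)=-11≡15 → P
Y(24)−U(20)=4 → E
O(14)−C(2)=12 → M

NPEM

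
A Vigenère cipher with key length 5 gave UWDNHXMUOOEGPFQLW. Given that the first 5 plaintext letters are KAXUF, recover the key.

KWGTC

Subtract each crib letter from the matching ciphertext letter (mod 26):
U(20)−K(10)=10 → K
W(22)−A(0)=22 → W
D(3)−X(23)=-20≡6 → G
N(13)−U(20)=-7≡19 → T
H(7)−F(5)=2 → C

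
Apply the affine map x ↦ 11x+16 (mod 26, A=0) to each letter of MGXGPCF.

SEJEZMT

M(12): 11·12+16=148≡18 → S
G(6): 11·6+16=82≡4 → E
X(23): 11·23+16=269≡9 → J
G(6): 11·6+16=82≡4 → E
P(15): 11·15+16=181≡25 → Z
C(2): 11·2+16=38≡12 → M
F(5): 11·5+16=71≡19 → T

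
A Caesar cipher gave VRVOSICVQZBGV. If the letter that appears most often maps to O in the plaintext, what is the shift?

7

The most frequent ciphertext letter is V (appears 4 times).
V is position 21; O is position 14.
Shift = 7.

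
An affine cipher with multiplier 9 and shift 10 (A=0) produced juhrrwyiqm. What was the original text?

The inverse of 9 mod 26 is 3, since 9·3=27≡1. Apply D(y)=3·(y−10) mod 26:
j(9): 3·(9−10)=-3≡23 → x
u(20): 3·(20−10)=30≡4 → e
h(7): 3·(7−10)=-9≡17 → r
r(17): 3·(17−10)=21 → v
r(17): 3·(17−10)=21 → v
w(22): 3·(22−10)=36≡10 → k
y(24): 3·(24−10)=42≡16 → q
i(8): 3·(8−10)=-6≡20 → u
q(16): 3·(16−10)=18 → s
m(12): 3·(12−10)=6 → g

xervvkqusg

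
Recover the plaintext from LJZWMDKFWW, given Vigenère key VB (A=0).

Repeat the key across the ciphertext: VBVBVBVBVB
L(11)−V(21): -10≡16 → Q
J(9)−B(1): 8 → I
Z(25)−V(21): 4 → E
W(22)−B(1): 21 → V
M(12)−V(21): -9≡17 → R
D(3)−B(1): 2 → C
K(10)−V(21): -11≡15 → P
F(5)−B(1): 4 → E
W(22)−V(21): 1 → B
W(22)−B(1): 21 → V

QIEVRCPEBV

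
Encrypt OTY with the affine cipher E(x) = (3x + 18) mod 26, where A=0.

O(14): 3·14+18=60≡8 → I
T(19): 3·19+18=75≡23 → X
Y(24): 3·24+18=90≡12 → M

IXM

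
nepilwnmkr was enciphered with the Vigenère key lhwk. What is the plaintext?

Repeat the key across the ciphertext: lhwklhwklh
n(13)−l(11): 2 → c
e(4)−h(7): -3≡23 → x
p(15)−w(22): -7≡19 → t
i(8)−k(10): -2≡24 → y
l(11)−l(11): 0 → a
w(22)−h(7): 15 → p
n(13)−w(22): -9≡17 → r
m(12)−k(10): 2 → c
k(10)−l(11): -1≡25 → z
r(17)−h(7): 10 → k

cxtyaprczk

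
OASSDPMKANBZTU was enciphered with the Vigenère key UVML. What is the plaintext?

Repeat the key across the ciphertext: UVMLUVMLUVMLUV
O(14)−U(20): -6≡20 → U
A(0)−V(21): -21≡5 → F
S(18)−M(12): 6 → G
S(18)−L(11): 7 → H
D(3)−U(20): -17≡9 → J
P(15)−V(21): -6≡20 → U
M(12)−M(12): 0 → A
K(10)−L(11): -1≡25 → Z
A(0)−U(20): -20≡6 → G
N(13)−V(21): -8≡18 → S
B(1)−M(12): -11≡15 → P
Z(25)−L(11): 14 → O
T(19)−U(20): -1≡25 → Z
U(20)−V(21): -1≡25 → Z

UFGHJUAZGSPOZZ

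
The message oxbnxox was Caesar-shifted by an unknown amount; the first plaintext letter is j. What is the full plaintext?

From the crib: o(14)−j(9)=5, so the shift is 5.
Subtract 5 from each ciphertext letter:
o(14): 14−5=9 → j
x(23): 23−5=18 → s
b(1): 1−5=-4≡22 → w
n(13): 13−5=8 → i
x(23): 23−5=18 → s
o(14): 14−5=9 → j
x(23): 23−5=18 → s

jswisjs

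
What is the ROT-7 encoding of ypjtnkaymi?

fwqaurhftp

y(24): 24+7=31≡5 → f
p(15): 15+7=22 → w
j(9): 9+7=16 → q
t(19): 19+7=26≡0 → a
n(13): 13+7=20 → u
k(10): 10+7=17 → r
a(0): 0+7=7 → h
y(24): 24+7=31≡5 → f
m(12): 12+7=19 → t
i(8): 8+7=15 → p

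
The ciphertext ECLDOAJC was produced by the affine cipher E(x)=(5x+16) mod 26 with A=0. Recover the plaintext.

The inverse of 5 mod 26 is 21, since 5·21=105≡1. Apply D(y)=21·(y−16) mod 26:
E(4): 21·(4−16)=-252≡8 → I
C(2): 21·(2−16)=-294≡18 → S
L(11): 21·(11−16)=-105≡25 → Z
D(3): 21·(3−16)=-273≡13 → N
O(14): 21·(14−16)=-42≡10 → K
A(0): 21·(0−16)=-336≡2 → C
J(9): 21·(9−16)=-147≡9 → J
C(2): 21·(2−16)=-294≡18 → S

ISZNKCJS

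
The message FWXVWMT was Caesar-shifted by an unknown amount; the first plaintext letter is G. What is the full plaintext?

GXYWXNU

From the crib: F(5)−G(6)=-1≡25, so the shift is 25.
Subtract 25 from each ciphertext letter:
F(5): 5−25=-20≡6 → G
W(22): 22−25=-3≡23 → X
X(23): 23−25=-2≡24 → Y
V(21): 21−25=-4≡22 → W
W(22): 22−25=-3≡23 → X
M(12): 12−25=-13≡13 → N
T(19): 19−25=-6≡20 → U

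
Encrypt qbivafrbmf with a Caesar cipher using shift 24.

ozgtydpzkd

q(16): 16+24=40≡14 → o
b(1): 1+24=25 → z
i(8): 8+24=32≡6 → g
v(21): 21+24=45≡19 → t
a(0): 0+24=24 → y
f(5): 5+24=29≡3 → d
r(17): 17+24=41≡15 → p
b(1): 1+24=25 → z
m(12): 12+24=36≡10 → k
f(5): 5+24=29≡3 → d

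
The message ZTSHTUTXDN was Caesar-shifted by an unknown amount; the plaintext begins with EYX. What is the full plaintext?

EYXMYZYCIS

From the crib: Z(25)−E(4)=21, so the shift is 21.
Subtract 21 from each ciphertext letter:
Z(25): 25−21=4 → E
T(19): 19−21=-2≡24 → Y
S(18): 18−21=-3≡23 → X
H(7): 7−21=-14≡12 → M
T(19): 19−21=-2≡24 → Y
U(20): 20−21=-1≡25 → Z
T(19): 19−21=-2≡24 → Y
X(23): 23−21=2 → C
D(3): 3−21=-18≡8 → I
N(13): 13−21=-8≡18 → S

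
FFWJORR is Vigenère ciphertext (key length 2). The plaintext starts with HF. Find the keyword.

YA

Subtract each crib letter from the matching ciphertext letter (mod 26):
F(5)−H(7)=-2≡24 → Y
F(5)−F(5)=0 → A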